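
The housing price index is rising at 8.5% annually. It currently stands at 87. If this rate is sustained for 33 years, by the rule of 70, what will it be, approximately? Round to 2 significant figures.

It doubles every 70/8.5 ≈ 8.24 years, so 33 years is 4.00 doublings.
2^4.00 ≈ 16.00; 87 × 16.00 ≈ 1400.

about 1400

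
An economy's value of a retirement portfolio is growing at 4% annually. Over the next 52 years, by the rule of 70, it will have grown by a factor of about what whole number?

70/4 ≈ 17.50 years per doubling.
52 years fits 3 doublings: 2^3 = 8.

about 8 times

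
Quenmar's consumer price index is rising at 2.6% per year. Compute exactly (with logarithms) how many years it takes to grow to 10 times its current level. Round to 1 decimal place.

t = ln(10) / ln(1 + 0.026) = 2.3026 / 0.025668 ≈ 89.71.

89.7 years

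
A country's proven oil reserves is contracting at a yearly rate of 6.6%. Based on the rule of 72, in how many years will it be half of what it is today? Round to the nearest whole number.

The rule works in reverse for decay: 72/6.6 ≈ 10.91 years to halve.

roughly 11 years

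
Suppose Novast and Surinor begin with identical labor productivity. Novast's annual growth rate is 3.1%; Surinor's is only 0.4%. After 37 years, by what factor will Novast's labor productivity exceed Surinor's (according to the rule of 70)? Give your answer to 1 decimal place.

≈ 2.7 times

Novast pulls ahead at 2.7 pp per year, so the ratio doubles every 70/2.7 ≈ 25.93 years.
In 37 years that's 1.43 doublings: 2^1.43 ≈ 2.7.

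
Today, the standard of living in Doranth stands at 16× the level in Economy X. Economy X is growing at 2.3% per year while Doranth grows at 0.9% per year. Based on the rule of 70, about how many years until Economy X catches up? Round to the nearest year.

Economy X gains on Doranth at 2.3% − 0.9% = 1.4 points a year.
At that relative rate the gap halves every 70/1.4 ≈ 50.00 years.
A 16× gap closes after 4 halvings: 4 × 50.00 ≈ 200 years.

approximately 200 years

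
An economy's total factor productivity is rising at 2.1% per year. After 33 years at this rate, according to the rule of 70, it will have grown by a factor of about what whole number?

about 2 times

70/2.1 ≈ 33.33 years per doubling.
33 years fits 1 doubling: 2^1 = 2.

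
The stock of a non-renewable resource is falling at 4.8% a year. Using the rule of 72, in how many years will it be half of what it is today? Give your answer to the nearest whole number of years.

The rule works in reverse for decay: 72/4.8 ≈ 15.00 years to halve.

about 15 years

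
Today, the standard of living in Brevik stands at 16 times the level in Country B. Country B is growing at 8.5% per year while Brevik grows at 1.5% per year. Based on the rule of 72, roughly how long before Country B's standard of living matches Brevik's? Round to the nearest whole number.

What matters is the difference: 7 pp.
Rule of 72 on the gap: the ratio halves every 72/7 ≈ 10.29 years.
A 16 times gap closes after 4 halvings: 4 × 10.29 ≈ 41 years.

roughly 41 years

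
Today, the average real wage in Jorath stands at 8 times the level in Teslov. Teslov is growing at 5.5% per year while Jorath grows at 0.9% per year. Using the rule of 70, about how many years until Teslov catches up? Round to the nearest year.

about 46 years

What matters is the difference: 4.6 pp.
Rule of 70 on the gap: the ratio halves every 70/4.6 ≈ 15.22 years.
An 8 times gap closes after 3 halvings: 3 × 15.22 ≈ 46 years.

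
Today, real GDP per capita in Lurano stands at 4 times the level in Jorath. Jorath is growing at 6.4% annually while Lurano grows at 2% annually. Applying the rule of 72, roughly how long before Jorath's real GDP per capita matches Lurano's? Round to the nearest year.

around 33 years

Jorath gains on Lurano at 6.4% − 2% = 4.4 points a year.
At that relative rate the gap halves every 72/4.4 ≈ 16.36 years.
A 4 times gap closes after 2 halvings: 2 × 16.36 ≈ 33 years.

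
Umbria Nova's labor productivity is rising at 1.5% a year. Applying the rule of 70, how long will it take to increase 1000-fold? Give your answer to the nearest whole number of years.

about 465 years

Doubling time ≈ 70/1.5 = 46.67 years.
Reaching 1000× takes log₂(1000) ≈ 9.97 doublings.
9.97 × 46.67 ≈ 465 years.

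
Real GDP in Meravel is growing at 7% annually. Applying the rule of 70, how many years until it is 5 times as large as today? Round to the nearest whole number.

about 23 years

Doubling time ≈ 70/7 = 10.00 years.
5× is log₂ 5 ≈ 2.32 doublings, so ≈ 2.32 × 10.00 = 23 years.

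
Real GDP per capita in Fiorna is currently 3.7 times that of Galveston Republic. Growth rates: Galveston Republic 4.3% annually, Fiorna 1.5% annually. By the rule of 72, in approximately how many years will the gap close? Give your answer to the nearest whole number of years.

What matters is the difference: 2.8 pp.
Rule of 72 on the gap: the ratio halves every 72/2.8 ≈ 25.71 years.
A 3.7 times gap takes log₂(3.7) ≈ 1.89 halvings to close: 1.89 × 25.71 ≈ 49 years.

≈ 49 years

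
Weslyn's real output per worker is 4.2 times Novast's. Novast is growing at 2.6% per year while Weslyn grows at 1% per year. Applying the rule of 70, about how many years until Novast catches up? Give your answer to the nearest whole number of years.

What matters is the difference: 1.6 pp.
Rule of 70 on the gap: the ratio halves every 70/1.6 ≈ 43.75 years.
A 4.2 times gap takes log₂(4.2) ≈ 2.07 halvings to close: 2.07 × 43.75 ≈ 91 years.

roughly 91 years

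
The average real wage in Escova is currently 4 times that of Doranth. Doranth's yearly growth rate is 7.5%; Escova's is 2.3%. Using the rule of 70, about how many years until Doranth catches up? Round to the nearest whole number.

approximately 27 years

Doranth gains on Escova at 7.5% − 2.3% = 5.2 points a year.
At that relative rate the gap halves every 70/5.2 ≈ 13.46 years.
A 4 times gap closes after 2 halvings: 2 × 13.46 ≈ 27 years.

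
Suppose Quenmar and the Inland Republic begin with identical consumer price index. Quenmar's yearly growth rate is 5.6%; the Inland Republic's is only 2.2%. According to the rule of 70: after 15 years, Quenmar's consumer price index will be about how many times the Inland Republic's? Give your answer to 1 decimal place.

1.7 times

Rate gap = 5.6% − 2.2% = 3.4 points.
The ratio doubles every 70/3.4 ≈ 20.59 years.
15/20.59 ≈ 0.73 doublings → ratio ≈ 2^0.73 ≈ 1.7.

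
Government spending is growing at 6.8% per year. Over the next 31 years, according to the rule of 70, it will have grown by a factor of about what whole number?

8 times

Doubling time ≈ 70/6.8 = 10.29 years.
31/10.29 ≈ 3 doublings, so about 2^3 = 8×.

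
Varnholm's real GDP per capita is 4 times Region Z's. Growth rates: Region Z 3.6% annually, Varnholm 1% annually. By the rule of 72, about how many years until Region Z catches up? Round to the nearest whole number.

≈ 55 years

Region Z gains on Varnholm at 3.6% − 1% = 2.6 points a year.
At that relative rate the gap halves every 72/2.6 ≈ 27.69 years.
A 4 times gap closes after 2 halvings: 2 × 27.69 ≈ 55 years.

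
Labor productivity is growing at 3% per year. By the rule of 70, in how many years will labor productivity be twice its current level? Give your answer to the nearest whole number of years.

roughly 23 years

At 3%, doubling takes about 70/3 = 23.33 years.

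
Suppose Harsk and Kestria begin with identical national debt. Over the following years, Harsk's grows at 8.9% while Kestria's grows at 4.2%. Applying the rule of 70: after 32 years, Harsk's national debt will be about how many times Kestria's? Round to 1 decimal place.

roughly 4.4 times

Only the 4.7-point difference matters.
70/4.7 ≈ 14.89 years per doubling of the ratio; 32 years gives 2.15 doublings, so ≈ 4.4×.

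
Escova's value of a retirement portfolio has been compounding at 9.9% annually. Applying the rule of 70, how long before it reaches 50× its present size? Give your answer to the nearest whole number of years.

One doubling takes 70/9.9 = 7.07 years.
Reaching 50× takes log₂(50) ≈ 5.64 doublings.
5.64 × 7.07 ≈ 40 years.

approximately 40 years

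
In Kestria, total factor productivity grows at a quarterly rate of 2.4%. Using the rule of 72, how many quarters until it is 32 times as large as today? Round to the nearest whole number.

One doubling takes 72/2.4 = 30.00 quarters.
Getting to 32× needs 5 doublings: 5 × 30.00 ≈ 150 quarters.

150 quarters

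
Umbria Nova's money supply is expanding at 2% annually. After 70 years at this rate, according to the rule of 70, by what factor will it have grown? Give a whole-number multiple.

around 4 times

70/2 ≈ 35.00 years per doubling.
70 years fits 2 doublings: 2^2 = 4.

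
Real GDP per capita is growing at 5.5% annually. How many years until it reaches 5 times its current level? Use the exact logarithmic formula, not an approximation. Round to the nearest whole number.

t = ln(5) / ln(1 + 0.055) = 1.6094 / 0.053541 ≈ 30.06.
≈ 30 years.

30 years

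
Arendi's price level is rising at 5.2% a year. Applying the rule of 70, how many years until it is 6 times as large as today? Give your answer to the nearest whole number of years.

One doubling takes 70/5.2 = 13.46 years.
6× is log₂ 6 ≈ 2.58 doublings, so ≈ 2.58 × 13.46 = 35 years.

≈ 35 years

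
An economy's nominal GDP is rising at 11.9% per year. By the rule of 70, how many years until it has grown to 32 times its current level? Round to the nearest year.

One doubling takes 70/11.9 = 5.88 years.
Getting to 32× needs 5 doublings: 5 × 5.88 ≈ 29 years.

≈ 29 years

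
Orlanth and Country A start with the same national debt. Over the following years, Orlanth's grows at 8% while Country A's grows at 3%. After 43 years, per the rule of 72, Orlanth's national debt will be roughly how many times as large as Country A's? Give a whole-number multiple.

approximately 8 times

Orlanth pulls ahead at 5 pp per year, so the ratio doubles every 72/5 ≈ 14.40 years.
In 43 years that's 2.99 doublings: 2^2.99 ≈ 8.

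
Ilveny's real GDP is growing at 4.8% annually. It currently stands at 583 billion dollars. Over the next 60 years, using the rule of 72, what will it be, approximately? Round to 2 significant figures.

It doubles every 72/4.8 ≈ 15.00 years, so 60 years is 4.00 doublings.
2^4.00 ≈ 16.00; 583 × 16.00 ≈ 9300 billion dollars.

around 9300 billion dollars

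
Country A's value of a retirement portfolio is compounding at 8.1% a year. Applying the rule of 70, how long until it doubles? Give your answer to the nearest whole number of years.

70/8.1 ≈ 8.64, so it doubles roughly every 9 years.

about 9 years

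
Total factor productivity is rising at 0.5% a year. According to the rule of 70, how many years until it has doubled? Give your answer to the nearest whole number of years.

around 140 years

70/0.5 ≈ 140.00, so it doubles roughly every 140 years.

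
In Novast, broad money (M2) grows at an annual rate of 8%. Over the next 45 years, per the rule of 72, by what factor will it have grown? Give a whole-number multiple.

32 times

Doubling time ≈ 72/8 = 9.00 years.
45/9.00 ≈ 5 doublings, so about 2^5 = 32×.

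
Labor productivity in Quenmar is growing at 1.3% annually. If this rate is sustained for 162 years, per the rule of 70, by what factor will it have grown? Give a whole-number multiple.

8 times

At 1.3% one doubling takes ≈ 53.85 years; 162 years is 3 of them, so ×8.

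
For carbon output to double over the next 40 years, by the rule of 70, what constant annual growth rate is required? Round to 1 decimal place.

approximately 1.8% annually

70 / 40 ≈ 1.75, so about 1.8% annually.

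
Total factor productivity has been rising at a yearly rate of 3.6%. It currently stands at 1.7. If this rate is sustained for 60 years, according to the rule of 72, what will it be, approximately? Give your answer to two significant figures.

Doubling time ≈ 72/3.6 = 20.00 years.
60 years is 60/20.00 ≈ 3.00 doublings, a factor of 2^3.00 ≈ 8.00.
1.7 × 8.00 ≈ 14.

around 14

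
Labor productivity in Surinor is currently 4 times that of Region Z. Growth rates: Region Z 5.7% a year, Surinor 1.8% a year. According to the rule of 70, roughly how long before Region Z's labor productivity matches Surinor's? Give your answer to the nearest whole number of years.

around 36 years

Region Z gains on Surinor at 5.7% − 1.8% = 3.9 points a year.
At that relative rate the gap halves every 70/3.9 ≈ 17.95 years.
A 4 times gap closes after 2 halvings: 2 × 17.95 ≈ 36 years.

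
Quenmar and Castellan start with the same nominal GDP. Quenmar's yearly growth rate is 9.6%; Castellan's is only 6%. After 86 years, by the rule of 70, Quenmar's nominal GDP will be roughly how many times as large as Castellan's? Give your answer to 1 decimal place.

Quenmar pulls ahead at 3.6 pp per year, so the ratio doubles every 70/3.6 ≈ 19.44 years.
In 86 years that's 4.42 doublings: 2^4.42 ≈ 21.4.

roughly 21.4 times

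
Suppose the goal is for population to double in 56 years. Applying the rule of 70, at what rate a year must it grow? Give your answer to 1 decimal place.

70 / 56 ≈ 1.25, so about 1.3% a year.

about 1.3% a year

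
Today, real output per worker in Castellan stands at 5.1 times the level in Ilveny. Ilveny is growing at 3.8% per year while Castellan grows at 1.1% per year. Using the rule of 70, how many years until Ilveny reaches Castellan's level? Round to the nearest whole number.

about 61 years

Ilveny gains on Castellan at 3.8% − 1.1% = 2.7 points a year.
At that relative rate the gap halves every 70/2.7 ≈ 25.93 years.
A 5.1 times gap takes log₂(5.1) ≈ 2.35 halvings to close: 2.35 × 25.93 ≈ 61 years.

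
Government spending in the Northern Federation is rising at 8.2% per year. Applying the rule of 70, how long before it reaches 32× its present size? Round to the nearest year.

about 43 years

Doubling time ≈ 70/8.2 = 8.54 years.
32× is 5 doublings, so 5 × 8.54 ≈ 43 years.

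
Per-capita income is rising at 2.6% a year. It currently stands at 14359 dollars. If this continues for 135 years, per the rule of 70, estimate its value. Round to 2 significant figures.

approximately 460000 dollars

It doubles every 70/2.6 ≈ 26.92 years, so 135 years is 5.01 doublings.
2^5.01 ≈ 32.22; 14359 × 32.22 ≈ 460000 dollars.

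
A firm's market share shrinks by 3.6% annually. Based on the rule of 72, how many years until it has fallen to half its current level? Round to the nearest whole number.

Halving time ≈ 72 / 3.6 = 20.00 → 20 years.

≈ 20 years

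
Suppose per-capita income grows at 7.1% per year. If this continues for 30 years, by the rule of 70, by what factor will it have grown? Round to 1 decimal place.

Doubles every ≈ 9.86 years (70/7.1).
30 years is 3.04 doublings; 2^3.04 ≈ 8.2×.

roughly 8.2 times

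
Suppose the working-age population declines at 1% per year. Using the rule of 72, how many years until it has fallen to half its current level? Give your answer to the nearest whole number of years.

approximately 72 years

Halving time ≈ 72 / 1 = 72.00 → 72 years.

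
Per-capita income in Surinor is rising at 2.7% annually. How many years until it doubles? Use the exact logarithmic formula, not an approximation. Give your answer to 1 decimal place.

t = ln(2) / ln(1 + 0.027) = 0.6931 / 0.026642 ≈ 26.02.

26.0 years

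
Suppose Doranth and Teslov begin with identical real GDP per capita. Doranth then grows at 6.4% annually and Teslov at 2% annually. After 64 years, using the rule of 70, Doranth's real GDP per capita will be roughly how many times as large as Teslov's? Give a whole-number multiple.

Doranth pulls ahead at 4.4 pp per year, so the ratio doubles every 70/4.4 ≈ 15.91 years.
In 64 years that's 4.02 doublings: 2^4.02 ≈ 16.

≈ 16 times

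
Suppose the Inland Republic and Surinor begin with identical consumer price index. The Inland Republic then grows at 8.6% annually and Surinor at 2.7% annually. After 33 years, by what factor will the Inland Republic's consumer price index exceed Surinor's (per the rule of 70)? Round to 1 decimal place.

6.9 times

the Inland Republic pulls ahead at 5.9 pp per year, so the ratio doubles every 70/5.9 ≈ 11.86 years.
In 33 years that's 2.78 doublings: 2^2.78 ≈ 6.9.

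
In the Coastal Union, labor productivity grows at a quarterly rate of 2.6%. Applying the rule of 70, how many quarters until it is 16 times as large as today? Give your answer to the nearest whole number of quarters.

At 2.6% it doubles every 70/2.6 ≈ 26.92 quarters.
16 = 2^4, so 4 doublings → 108 quarters.

108 quarters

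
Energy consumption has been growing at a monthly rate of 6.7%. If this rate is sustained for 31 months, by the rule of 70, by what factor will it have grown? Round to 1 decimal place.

Doubling time ≈ 70/6.7 = 10.45 months.
31 months / 10.45 ≈ 2.97 doublings → factor 2^2.97 ≈ 7.8.

7.8 times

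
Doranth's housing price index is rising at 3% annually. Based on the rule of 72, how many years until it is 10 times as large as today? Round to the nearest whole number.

80 years

Doubling time ≈ 72/3 = 24.00 years.
10× is log₂ 10 ≈ 3.32 doublings, so ≈ 3.32 × 24.00 = 80 years.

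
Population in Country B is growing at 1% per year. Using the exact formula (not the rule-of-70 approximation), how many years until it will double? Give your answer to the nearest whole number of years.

70 years

t = ln(2) / ln(1 + 0.01) = 0.6931 / 0.009950 ≈ 69.66.
≈ 70 years.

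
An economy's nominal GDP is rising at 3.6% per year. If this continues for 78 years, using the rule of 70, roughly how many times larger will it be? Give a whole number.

At 3.6% one doubling takes ≈ 19.44 years; 78 years is 4 of them, so ×16.

16 times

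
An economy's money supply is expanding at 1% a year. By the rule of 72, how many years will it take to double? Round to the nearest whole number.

At 1%, doubling takes about 72/1 = 72.00 years.

72 years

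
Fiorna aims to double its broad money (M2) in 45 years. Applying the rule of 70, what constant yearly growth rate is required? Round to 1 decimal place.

≈ 1.6%

70 / 45 ≈ 1.56, so about 1.6% per year.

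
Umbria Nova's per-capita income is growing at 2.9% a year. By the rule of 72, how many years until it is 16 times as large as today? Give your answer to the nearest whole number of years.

At 2.9% it doubles every 72/2.9 ≈ 24.83 years.
16 = 2^4, so 4 doublings → 99 years.

≈ 99 years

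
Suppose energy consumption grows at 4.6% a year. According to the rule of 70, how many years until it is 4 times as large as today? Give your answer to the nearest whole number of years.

At 4.6% it doubles every 70/4.6 ≈ 15.22 years.
4 = 2^2, so 2 doublings → 30 years.

roughly 30 years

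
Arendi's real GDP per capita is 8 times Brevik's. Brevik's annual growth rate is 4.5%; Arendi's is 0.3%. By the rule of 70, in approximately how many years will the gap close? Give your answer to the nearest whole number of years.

≈ 50 years

The growth-rate gap is 4.5% − 0.3% = 4.2 percentage points.
So the ratio between them halves every 70/4.2 ≈ 16.67 years.
An 8 times gap closes after 3 halvings: 3 × 16.67 ≈ 50 years.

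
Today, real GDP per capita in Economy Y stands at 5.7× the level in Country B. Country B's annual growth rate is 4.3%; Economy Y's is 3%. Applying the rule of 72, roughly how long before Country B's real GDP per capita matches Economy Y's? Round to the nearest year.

139 years

What matters is the difference: 1.3 pp.
Rule of 72 on the gap: the ratio halves every 72/1.3 ≈ 55.38 years.
A 5.7× gap takes log₂(5.7) ≈ 2.51 halvings to close: 2.51 × 55.38 ≈ 139 years.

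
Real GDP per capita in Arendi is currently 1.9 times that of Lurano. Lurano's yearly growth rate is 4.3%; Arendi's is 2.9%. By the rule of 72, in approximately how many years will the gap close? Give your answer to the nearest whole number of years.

≈ 48 years

Lurano gains on Arendi at 4.3% − 2.9% = 1.4 points a year.
At that relative rate the gap halves every 72/1.4 ≈ 51.43 years.
A 1.9 times gap takes log₂(1.9) ≈ 0.93 halvings to close: 0.93 × 51.43 ≈ 48 years.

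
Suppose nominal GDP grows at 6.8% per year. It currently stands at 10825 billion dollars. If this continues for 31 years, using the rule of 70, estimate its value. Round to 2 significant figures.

It doubles every 70/6.8 ≈ 10.29 years, so 31 years is 3.01 doublings.
2^3.01 ≈ 8.06; 10825 × 8.06 ≈ 87000 billion dollars.

roughly 87000 billion dollars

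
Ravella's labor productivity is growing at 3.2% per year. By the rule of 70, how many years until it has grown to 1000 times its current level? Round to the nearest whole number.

One doubling takes 70/3.2 = 21.88 years.
Reaching 1000× takes log₂(1000) ≈ 9.97 doublings.
9.97 × 21.88 ≈ 218 years.

about 218 years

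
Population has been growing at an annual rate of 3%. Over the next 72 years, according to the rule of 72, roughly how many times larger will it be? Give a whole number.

Doubling time ≈ 72/3 = 24.00 years.
72/24.00 ≈ 3 doublings, so about 2^3 = 8×.

roughly 8 times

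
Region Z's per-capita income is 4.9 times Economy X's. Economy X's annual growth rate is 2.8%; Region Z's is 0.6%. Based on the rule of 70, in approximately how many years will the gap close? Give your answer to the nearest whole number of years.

≈ 73 years

The growth-rate gap is 2.8% − 0.6% = 2.2 percentage points.
So the ratio between them halves every 70/2.2 ≈ 31.82 years.
A 4.9 times gap takes log₂(4.9) ≈ 2.29 halvings to close: 2.29 × 31.82 ≈ 73 years.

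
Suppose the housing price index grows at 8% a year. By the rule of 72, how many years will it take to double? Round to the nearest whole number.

around 9 years

72/8 ≈ 9.00, so it doubles roughly every 9 years.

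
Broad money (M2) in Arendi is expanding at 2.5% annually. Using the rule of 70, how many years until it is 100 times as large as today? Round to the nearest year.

186 years

Doubling time ≈ 70/2.5 = 28.00 years.
100× is log₂ 100 ≈ 6.64 doublings, so ≈ 6.64 × 28.00 = 186 years.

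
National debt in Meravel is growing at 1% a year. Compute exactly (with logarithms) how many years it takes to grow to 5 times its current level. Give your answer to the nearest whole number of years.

162 years

t = ln(5) / ln(1 + 0.01) = 1.6094 / 0.009950 ≈ 161.75.
≈ 162 years.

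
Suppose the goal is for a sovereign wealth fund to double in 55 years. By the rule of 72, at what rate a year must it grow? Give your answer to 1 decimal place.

1.3% a year

72 / 55 ≈ 1.31, so about 1.3% a year.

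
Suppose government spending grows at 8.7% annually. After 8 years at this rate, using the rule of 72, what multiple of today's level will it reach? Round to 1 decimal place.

around 2.0 times

Doubling time ≈ 72/8.7 = 8.28 years.
8 years / 8.28 ≈ 0.97 doublings → factor 2^0.97 ≈ 2.0.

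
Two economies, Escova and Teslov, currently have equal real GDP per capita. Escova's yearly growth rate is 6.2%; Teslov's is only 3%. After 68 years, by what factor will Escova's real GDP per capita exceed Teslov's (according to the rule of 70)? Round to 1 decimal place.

roughly 8.6 times

Escova pulls ahead at 3.2 pp per year, so the ratio doubles every 70/3.2 ≈ 21.88 years.
In 68 years that's 3.11 doublings: 2^3.11 ≈ 8.6.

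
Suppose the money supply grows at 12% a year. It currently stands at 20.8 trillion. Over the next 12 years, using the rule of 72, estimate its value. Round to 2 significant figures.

It doubles every 72/12 ≈ 6.00 years, so 12 years is 2.00 doublings.
2^2.00 ≈ 4.00; 20.8 × 4.00 ≈ 83 trillion.

approximately 83 trillion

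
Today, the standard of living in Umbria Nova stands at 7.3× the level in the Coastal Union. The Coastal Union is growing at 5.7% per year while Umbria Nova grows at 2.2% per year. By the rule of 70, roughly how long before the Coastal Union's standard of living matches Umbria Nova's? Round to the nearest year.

the Coastal Union gains on Umbria Nova at 5.7% − 2.2% = 3.5 points a year.
At that relative rate the gap halves every 70/3.5 ≈ 20.00 years.
A 7.3× gap takes log₂(7.3) ≈ 2.87 halvings to close: 2.87 × 20.00 ≈ 57 years.

roughly 57 years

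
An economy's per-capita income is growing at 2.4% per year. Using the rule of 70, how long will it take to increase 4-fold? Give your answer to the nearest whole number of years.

Doubling time ≈ 70/2.4 = 29.17 years.
4 = 2^2, so 2 doublings → 58 years.

about 58 years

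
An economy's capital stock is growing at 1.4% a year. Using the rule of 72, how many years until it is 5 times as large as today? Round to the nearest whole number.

At 1.4% it doubles every 72/1.4 ≈ 51.43 years.
5× is log₂ 5 ≈ 2.32 doublings, so ≈ 2.32 × 51.43 = 119 years.

approximately 119 years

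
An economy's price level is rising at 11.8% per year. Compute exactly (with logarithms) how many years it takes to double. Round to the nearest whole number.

6 years

t = ln(2) / ln(1 + 0.118) = 0.6931 / 0.111541 ≈ 6.21.
≈ 6 years.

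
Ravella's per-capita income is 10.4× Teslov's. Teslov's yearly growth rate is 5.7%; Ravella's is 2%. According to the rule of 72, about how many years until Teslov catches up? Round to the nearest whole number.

about 66 years

What matters is the difference: 3.7 pp.
Rule of 72 on the gap: the ratio halves every 72/3.7 ≈ 19.46 years.
A 10.4× gap takes log₂(10.4) ≈ 3.38 halvings to close: 3.38 × 19.46 ≈ 66 years.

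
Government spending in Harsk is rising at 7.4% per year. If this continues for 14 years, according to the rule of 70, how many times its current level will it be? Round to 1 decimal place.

Doubling time ≈ 70/7.4 = 9.46 years.
14 years / 9.46 ≈ 1.48 doublings → factor 2^1.48 ≈ 2.8.

2.8 times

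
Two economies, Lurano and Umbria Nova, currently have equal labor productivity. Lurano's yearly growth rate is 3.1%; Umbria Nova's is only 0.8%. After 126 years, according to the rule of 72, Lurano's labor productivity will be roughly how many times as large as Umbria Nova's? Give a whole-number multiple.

Lurano pulls ahead at 2.3 pp per year, so the ratio doubles every 72/2.3 ≈ 31.30 years.
In 126 years that's 4.03 doublings: 2^4.03 ≈ 16.

≈ 16 times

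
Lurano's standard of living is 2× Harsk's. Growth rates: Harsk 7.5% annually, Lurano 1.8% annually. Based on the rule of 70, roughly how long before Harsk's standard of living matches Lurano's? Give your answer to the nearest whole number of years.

What matters is the difference: 5.7 pp.
Rule of 70 on the gap: the ratio halves every 70/5.7 ≈ 12.28 years.
A 2× gap closes after 1 halving: 1 × 12.28 ≈ 12 years.

12 years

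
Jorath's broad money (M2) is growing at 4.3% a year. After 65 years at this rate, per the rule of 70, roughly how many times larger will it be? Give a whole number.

≈ 16 times

70/4.3 ≈ 16.28 years per doubling.
65 years fits 4 doublings: 2^4 = 16.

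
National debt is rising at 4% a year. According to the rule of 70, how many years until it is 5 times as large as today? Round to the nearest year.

about 41 years

Doubling time ≈ 70/4 = 17.50 years.
5× is log₂ 5 ≈ 2.32 doublings, so ≈ 2.32 × 17.50 = 41 years.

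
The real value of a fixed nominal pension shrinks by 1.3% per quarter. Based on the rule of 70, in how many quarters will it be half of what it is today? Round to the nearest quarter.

approximately 54 quarters

The rule works in reverse for decay: 70/1.3 ≈ 53.85 quarters to halve.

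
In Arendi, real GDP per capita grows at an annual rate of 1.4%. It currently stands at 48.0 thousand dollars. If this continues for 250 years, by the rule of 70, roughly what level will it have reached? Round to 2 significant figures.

It doubles every 70/1.4 ≈ 50.00 years, so 250 years is 5.00 doublings.
2^5.00 ≈ 32.00; 48.0 × 32.00 ≈ 1500 thousand dollars.

about 1500 thousand dollars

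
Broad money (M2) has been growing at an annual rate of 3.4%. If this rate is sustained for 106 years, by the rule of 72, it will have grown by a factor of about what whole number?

72/3.4 ≈ 21.18 years per doubling.
106 years fits 5 doublings: 2^5 = 32.

around 32 times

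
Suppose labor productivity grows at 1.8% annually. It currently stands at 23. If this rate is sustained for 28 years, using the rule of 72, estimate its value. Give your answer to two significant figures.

about 37

It doubles every 72/1.8 ≈ 40.00 years, so 28 years is 0.70 doublings.
2^0.70 ≈ 1.62; 23 × 1.62 ≈ 37.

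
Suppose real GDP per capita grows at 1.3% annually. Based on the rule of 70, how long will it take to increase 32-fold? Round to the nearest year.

approximately 269 years

Doubling time ≈ 70/1.3 = 53.85 years.
32× is 5 doublings, so 5 × 53.85 ≈ 269 years.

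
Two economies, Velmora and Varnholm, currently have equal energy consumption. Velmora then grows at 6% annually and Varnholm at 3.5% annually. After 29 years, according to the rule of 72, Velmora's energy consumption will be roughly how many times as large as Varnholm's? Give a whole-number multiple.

≈ 2 times

Only the 2.5-point difference matters.
72/2.5 ≈ 28.80 years per doubling of the ratio; 29 years gives 1.01 doublings, so ≈ 2×.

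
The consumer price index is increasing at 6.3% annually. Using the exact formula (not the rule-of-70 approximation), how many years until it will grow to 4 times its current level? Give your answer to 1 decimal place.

22.7 years

t = ln(4) / ln(1 + 0.063) = 1.3863 / 0.061095 ≈ 22.69.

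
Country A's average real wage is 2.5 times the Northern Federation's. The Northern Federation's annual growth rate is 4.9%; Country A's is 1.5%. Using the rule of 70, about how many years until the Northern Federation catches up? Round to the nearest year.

the Northern Federation gains on Country A at 4.9% − 1.5% = 3.4 points a year.
At that relative rate the gap halves every 70/3.4 ≈ 20.59 years.
A 2.5 times gap takes log₂(2.5) ≈ 1.32 halvings to close: 1.32 × 20.59 ≈ 27 years.

about 27 years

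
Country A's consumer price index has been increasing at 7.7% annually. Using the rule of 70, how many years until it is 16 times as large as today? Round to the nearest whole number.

36 years

Doubling time ≈ 70/7.7 = 9.09 years.
16 = 2^4, so 4 doublings → 36 years.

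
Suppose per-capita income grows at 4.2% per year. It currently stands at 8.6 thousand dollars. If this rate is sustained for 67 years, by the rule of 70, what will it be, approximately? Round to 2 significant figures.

Doubling time ≈ 70/4.2 = 16.67 years.
67 years is 67/16.67 ≈ 4.02 doublings, a factor of 2^4.02 ≈ 16.22.
8.6 × 16.22 ≈ 140 thousand dollars.

around 140 thousand dollars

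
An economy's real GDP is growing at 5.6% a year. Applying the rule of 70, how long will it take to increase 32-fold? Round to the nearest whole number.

around 63 years

Doubling time ≈ 70/5.6 = 12.50 years.
Getting to 32× needs 5 doublings: 5 × 12.50 ≈ 63 years.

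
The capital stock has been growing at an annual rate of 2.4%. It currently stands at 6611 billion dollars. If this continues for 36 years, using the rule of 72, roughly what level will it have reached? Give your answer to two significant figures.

≈ 15000 billion dollars

Doubling time ≈ 72/2.4 = 30.00 years.
36 years is 36/30.00 ≈ 1.20 doublings, a factor of 2^1.20 ≈ 2.30.
6611 × 2.30 ≈ 15000 billion dollars.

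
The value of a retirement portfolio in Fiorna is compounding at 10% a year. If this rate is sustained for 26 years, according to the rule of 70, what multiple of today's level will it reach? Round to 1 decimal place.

Doubles every ≈ 7.00 years (70/10).
26 years is 3.71 doublings; 2^3.71 ≈ 13.1×.

approximately 13.1 times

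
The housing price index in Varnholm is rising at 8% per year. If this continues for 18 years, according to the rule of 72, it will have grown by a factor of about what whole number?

72/8 ≈ 9.00 years per doubling.
18 years fits 2 doublings: 2^2 = 4.

around 4 times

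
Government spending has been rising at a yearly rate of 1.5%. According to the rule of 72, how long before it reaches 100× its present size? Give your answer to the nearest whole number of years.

319 years

At 1.5% it doubles every 72/1.5 ≈ 48.00 years.
100× is log₂ 100 ≈ 6.64 doublings, so ≈ 6.64 × 48.00 = 319 years.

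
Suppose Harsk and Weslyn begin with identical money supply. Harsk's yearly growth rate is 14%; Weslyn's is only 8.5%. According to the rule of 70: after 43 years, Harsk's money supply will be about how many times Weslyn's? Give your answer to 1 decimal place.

Rate gap = 14% − 8.5% = 5.5 points.
The ratio doubles every 70/5.5 ≈ 12.73 years.
43/12.73 ≈ 3.38 doublings → ratio ≈ 2^3.38 ≈ 10.4.

10.4 times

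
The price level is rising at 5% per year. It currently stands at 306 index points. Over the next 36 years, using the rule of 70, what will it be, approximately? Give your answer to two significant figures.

It doubles every 70/5 ≈ 14.00 years, so 36 years is 2.57 doublings.
2^2.57 ≈ 5.94; 306 × 5.94 ≈ 1800 index points.

roughly 1800 index points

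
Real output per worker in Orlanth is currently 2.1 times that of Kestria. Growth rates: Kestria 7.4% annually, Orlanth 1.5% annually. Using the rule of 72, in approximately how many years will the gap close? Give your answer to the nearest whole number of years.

Kestria gains on Orlanth at 7.4% − 1.5% = 5.9 points a year.
At that relative rate the gap halves every 72/5.9 ≈ 12.20 years.
A 2.1 times gap takes log₂(2.1) ≈ 1.07 halvings to close: 1.07 × 12.20 ≈ 13 years.

approximately 13 years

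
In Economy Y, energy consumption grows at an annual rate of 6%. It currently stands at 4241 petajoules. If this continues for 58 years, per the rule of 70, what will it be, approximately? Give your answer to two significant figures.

around 130000 petajoules

It doubles every 70/6 ≈ 11.67 years, so 58 years is 4.97 doublings.
2^4.97 ≈ 31.34; 4241 × 31.34 ≈ 130000 petajoules.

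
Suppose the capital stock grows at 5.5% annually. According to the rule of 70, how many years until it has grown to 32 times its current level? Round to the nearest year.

One doubling takes 70/5.5 = 12.73 years.
Getting to 32× needs 5 doublings: 5 × 12.73 ≈ 64 years.

around 64 years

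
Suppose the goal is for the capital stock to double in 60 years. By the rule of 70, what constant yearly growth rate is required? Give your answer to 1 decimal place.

approximately 1.2% per year

70 / 60 ≈ 1.17, so about 1.2% per year.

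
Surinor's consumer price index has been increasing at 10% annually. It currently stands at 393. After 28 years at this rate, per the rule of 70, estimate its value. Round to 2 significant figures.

It doubles every 70/10 ≈ 7.00 years, so 28 years is 4.00 doublings.
2^4.00 ≈ 16.00; 393 × 16.00 ≈ 6300.

6300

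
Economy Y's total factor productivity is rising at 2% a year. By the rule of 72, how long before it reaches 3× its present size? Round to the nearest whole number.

57 years

Doubling time ≈ 72/2 = 36.00 years.
3× is log₂ 3 ≈ 1.58 doublings, so ≈ 1.58 × 36.00 = 57 years.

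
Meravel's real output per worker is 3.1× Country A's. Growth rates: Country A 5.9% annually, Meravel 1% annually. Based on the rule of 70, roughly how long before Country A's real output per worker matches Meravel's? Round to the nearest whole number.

23 years

What matters is the difference: 4.9 pp.
Rule of 70 on the gap: the ratio halves every 70/4.9 ≈ 14.29 years.
A 3.1× gap takes log₂(3.1) ≈ 1.63 halvings to close: 1.63 × 14.29 ≈ 23 years.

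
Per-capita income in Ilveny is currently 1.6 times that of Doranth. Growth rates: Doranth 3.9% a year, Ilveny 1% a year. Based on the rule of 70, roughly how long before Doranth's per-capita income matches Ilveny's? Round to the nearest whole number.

16 years

Doranth gains on Ilveny at 3.9% − 1% = 2.9 points a year.
At that relative rate the gap halves every 70/2.9 ≈ 24.14 years.
A 1.6 times gap takes log₂(1.6) ≈ 0.68 halvings to close: 0.68 × 24.14 ≈ 16 years.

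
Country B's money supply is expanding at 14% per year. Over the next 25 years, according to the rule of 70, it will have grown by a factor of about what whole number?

32 times

Doubling time ≈ 70/14 = 5.00 years.
25/5.00 ≈ 5 doublings, so about 2^5 = 32×.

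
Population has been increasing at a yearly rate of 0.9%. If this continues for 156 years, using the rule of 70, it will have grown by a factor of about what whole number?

around 4 times

At 0.9% one doubling takes ≈ 77.78 years; 156 years is 2 of them, so ×4.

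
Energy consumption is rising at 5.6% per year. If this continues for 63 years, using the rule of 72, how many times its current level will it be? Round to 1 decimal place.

around 29.9 times

Doubles every ≈ 12.86 years (72/5.6).
63 years is 4.90 doublings; 2^4.90 ≈ 29.9×.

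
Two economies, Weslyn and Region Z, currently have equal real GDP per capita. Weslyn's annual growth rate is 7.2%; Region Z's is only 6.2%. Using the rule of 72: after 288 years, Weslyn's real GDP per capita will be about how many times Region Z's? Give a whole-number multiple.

Rate gap = 7.2% − 6.2% = 1 point.
The ratio doubles every 72/1 ≈ 72.00 years.
288/72.00 ≈ 4.00 doublings → ratio ≈ 2^4.00 ≈ 16.

≈ 16 times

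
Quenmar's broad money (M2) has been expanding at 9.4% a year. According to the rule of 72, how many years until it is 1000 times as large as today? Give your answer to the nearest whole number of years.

Doubling time ≈ 72/9.4 = 7.66 years.
Reaching 1000× takes log₂(1000) ≈ 9.97 doublings.
9.97 × 7.66 ≈ 76 years.

roughly 76 years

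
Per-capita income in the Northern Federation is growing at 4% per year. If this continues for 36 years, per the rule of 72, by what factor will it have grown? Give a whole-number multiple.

72/4 ≈ 18.00 years per doubling.
36 years fits 2 doublings: 2^2 = 4.

about 4 times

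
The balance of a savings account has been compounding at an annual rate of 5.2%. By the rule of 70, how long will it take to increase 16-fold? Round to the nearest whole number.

At 5.2% it doubles every 70/5.2 ≈ 13.46 years.
Getting to 16× needs 4 doublings: 4 × 13.46 ≈ 54 years.

54 years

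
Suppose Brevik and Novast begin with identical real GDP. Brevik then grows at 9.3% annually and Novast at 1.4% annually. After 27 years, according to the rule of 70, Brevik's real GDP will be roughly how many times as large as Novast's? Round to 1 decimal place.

about 8.3 times

Only the 7.9-point difference matters.
70/7.9 ≈ 8.86 years per doubling of the ratio; 27 years gives 3.05 doublings, so ≈ 8.3×.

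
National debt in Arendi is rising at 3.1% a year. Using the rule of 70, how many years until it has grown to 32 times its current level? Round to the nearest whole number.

113 years

Doubling time ≈ 70/3.1 = 22.58 years.
32× is 5 doublings, so 5 × 22.58 ≈ 113 years.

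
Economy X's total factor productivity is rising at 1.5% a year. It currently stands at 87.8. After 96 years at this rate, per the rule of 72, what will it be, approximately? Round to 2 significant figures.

around 350

It doubles every 72/1.5 ≈ 48.00 years, so 96 years is 2.00 doublings.
2^2.00 ≈ 4.00; 87.8 × 4.00 ≈ 350.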